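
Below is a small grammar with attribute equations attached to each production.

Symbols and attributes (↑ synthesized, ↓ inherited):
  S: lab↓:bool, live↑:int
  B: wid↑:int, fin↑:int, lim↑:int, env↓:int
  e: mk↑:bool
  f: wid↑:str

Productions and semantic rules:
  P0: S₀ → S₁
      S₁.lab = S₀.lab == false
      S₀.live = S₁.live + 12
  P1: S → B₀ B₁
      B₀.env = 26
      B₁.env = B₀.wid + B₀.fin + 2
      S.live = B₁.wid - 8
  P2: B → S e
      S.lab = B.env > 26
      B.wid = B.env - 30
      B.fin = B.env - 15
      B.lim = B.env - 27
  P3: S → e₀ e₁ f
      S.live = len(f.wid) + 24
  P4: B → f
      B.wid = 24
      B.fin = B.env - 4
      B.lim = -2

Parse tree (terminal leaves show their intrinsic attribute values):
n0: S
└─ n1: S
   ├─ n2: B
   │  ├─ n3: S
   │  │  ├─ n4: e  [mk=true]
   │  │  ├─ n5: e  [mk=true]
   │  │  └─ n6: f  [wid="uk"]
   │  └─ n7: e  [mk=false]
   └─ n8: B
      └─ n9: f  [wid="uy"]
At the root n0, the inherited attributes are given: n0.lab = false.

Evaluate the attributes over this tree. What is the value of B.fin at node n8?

5

1. n0.lab = false  [given at root]
2. n1.lab = true  [S₀.lab == false]
3. n2.env = 26  [26]
4. n3.lab = false  [B.env > 26]
5. n4.mk = true  [terminal]
6. n5.mk = true  [terminal]
7. n6.wid = "uk"  [terminal]
8. n3.live = 26  [len(f.wid) + 24]
9. n7.mk = false  [terminal]
10. n2.wid = -4  [B.env - 30]
11. n2.fin = 11  [B.env - 15]
12. n2.lim = -1  [B.env - 27]
13. n8.env = 9  [B₀.wid + B₀.fin + 2]
14. n9.wid = "uy"  [terminal]
15. n8.wid = 24  [24]
16. n8.fin = 5  [B.env - 4]
17. n8.lim = -2  [-2]
18. n1.live = 16  [B₁.wid - 8]
19. n0.live = 28  [S₁.live + 12]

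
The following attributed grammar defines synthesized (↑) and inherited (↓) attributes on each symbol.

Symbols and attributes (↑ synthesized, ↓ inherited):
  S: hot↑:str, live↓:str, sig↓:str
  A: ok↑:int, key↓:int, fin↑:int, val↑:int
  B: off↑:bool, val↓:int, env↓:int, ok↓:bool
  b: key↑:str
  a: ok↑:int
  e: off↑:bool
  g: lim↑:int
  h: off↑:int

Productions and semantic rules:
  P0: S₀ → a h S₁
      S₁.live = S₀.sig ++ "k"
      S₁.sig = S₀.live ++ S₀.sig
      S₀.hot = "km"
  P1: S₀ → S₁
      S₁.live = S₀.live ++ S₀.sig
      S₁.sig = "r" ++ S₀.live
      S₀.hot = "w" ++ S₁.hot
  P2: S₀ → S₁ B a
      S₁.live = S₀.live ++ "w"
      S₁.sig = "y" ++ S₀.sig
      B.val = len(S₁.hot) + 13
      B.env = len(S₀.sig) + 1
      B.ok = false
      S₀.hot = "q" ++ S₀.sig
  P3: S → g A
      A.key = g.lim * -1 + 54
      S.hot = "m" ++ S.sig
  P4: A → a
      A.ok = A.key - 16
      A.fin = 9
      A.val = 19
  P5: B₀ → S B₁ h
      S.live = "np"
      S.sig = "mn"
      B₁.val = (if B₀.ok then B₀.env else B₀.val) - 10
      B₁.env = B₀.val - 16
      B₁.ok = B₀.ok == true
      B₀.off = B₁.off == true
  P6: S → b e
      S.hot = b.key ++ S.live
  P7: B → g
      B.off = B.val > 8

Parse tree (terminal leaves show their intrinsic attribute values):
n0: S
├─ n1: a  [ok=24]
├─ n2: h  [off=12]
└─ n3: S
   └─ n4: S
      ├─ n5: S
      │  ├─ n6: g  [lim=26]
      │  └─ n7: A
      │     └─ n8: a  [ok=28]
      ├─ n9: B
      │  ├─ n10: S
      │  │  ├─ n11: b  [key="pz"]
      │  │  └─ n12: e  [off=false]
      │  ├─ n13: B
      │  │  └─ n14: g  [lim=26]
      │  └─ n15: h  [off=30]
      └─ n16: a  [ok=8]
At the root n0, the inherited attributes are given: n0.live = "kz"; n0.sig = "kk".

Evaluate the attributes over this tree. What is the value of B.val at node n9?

19

1. n0.live = "kz"  [given at root]
2. n0.sig = "kk"  [given at root]
3. n1.ok = 24  [terminal]
4. n2.off = 12  [terminal]
5. n3.live = "kkk"  [S₀.sig ++ "k"]
6. n3.sig = "kzkk"  [S₀.live ++ S₀.sig]
7. n4.live = "kkkkzkk"  [S₀.live ++ S₀.sig]
8. n4.sig = "rkkk"  ["r" ++ S₀.live]
9. n5.live = "kkkkzkkw"  [S₀.live ++ "w"]
10. n5.sig = "yrkkk"  ["y" ++ S₀.sig]
11. n6.lim = 26  [terminal]
12. n7.key = 28  [g.lim * -1 + 54]
13. n8.ok = 28  [terminal]
14. n7.ok = 12  [A.key - 16]
15. n7.fin = 9  [9]
16. n7.val = 19  [19]
17. n5.hot = "myrkkk"  ["m" ++ S.sig]
18. n9.val = 19  [len(S₁.hot) + 13]
19. n9.env = 5  [len(S₀.sig) + 1]
20. n9.ok = false  [false]
21. n10.live = "np"  ["np"]
22. n10.sig = "mn"  ["mn"]
23. n11.key = "pz"  [terminal]
24. n12.off = false  [terminal]
25. n10.hot = "pznp"  [b.key ++ S.live]
26. n13.val = 9  [(if B₀.ok then B₀.env else B₀.val) - 10]
27. n13.env = 3  [B₀.val - 16]
28. n13.ok = false  [B₀.ok == true]
29. n14.lim = 26  [terminal]
30. n13.off = true  [B.val > 8]
31. n15.off = 30  [terminal]
32. n9.off = true  [B₁.off == true]
33. n16.ok = 8  [terminal]
34. n4.hot = "qrkkk"  ["q" ++ S₀.sig]
35. n3.hot = "wqrkkk"  ["w" ++ S₁.hot]
36. n0.hot = "km"  ["km"]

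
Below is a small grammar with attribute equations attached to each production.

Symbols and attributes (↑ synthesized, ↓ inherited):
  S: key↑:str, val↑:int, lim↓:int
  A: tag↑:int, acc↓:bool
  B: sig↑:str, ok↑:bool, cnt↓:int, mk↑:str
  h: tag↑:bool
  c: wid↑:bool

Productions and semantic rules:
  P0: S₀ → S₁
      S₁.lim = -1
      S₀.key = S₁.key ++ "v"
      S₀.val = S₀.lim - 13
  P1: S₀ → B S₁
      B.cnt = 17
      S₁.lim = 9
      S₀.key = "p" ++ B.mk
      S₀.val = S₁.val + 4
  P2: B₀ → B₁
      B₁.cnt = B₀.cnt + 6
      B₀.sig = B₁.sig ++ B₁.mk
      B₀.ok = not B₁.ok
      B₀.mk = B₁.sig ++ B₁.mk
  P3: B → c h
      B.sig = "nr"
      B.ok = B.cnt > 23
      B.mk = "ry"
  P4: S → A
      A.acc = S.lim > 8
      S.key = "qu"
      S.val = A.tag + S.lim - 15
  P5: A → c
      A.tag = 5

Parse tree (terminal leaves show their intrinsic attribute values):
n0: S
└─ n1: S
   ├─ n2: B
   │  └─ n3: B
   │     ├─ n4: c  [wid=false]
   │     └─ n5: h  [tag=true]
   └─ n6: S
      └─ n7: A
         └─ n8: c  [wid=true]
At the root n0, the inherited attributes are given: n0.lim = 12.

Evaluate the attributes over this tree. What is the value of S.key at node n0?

"pnrryv"

1. n0.lim = 12  [given at root]
2. n1.lim = -1  [-1]
3. n2.cnt = 17  [17]
4. n3.cnt = 23  [B₀.cnt + 6]
5. n4.wid = false  [terminal]
6. n5.tag = true  [terminal]
7. n3.sig = "nr"  ["nr"]
8. n3.ok = false  [B.cnt > 23]
9. n3.mk = "ry"  ["ry"]
10. n2.sig = "nrry"  [B₁.sig ++ B₁.mk]
11. n2.ok = true  [not B₁.ok]
12. n2.mk = "nrry"  [B₁.sig ++ B₁.mk]
13. n6.lim = 9  [9]
14. n7.acc = true  [S.lim > 8]
15. n8.wid = true  [terminal]
16. n7.tag = 5  [5]
17. n6.key = "qu"  ["qu"]
18. n6.val = -1  [A.tag + S.lim - 15]
19. n1.key = "pnrry"  ["p" ++ B.mk]
20. n1.val = 3  [S₁.val + 4]
21. n0.key = "pnrryv"  [S₁.key ++ "v"]
22. n0.val = -1  [S₀.lim - 13]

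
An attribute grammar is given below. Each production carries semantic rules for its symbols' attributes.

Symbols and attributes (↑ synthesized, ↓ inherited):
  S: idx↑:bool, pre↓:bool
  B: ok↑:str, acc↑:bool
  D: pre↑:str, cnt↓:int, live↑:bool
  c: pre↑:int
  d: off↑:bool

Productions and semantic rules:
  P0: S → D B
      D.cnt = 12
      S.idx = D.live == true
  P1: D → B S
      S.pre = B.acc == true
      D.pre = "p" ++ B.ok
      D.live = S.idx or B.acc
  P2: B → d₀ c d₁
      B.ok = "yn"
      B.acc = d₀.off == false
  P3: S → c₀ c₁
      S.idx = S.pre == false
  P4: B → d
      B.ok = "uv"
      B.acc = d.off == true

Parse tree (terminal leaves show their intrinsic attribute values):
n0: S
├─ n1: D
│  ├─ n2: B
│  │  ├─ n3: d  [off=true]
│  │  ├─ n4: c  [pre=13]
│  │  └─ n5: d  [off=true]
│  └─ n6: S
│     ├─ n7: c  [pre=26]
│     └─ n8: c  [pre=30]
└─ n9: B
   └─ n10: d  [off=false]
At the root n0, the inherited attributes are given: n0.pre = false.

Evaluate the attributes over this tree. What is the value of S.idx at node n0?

true

1. n0.pre = false  [given at root]
2. n1.cnt = 12  [12]
3. n3.off = true  [terminal]
4. n4.pre = 13  [terminal]
5. n5.off = true  [terminal]
6. n2.ok = "yn"  ["yn"]
7. n2.acc = false  [d₀.off == false]
8. n6.pre = false  [B.acc == true]
9. n7.pre = 26  [terminal]
10. n8.pre = 30  [terminal]
11. n6.idx = true  [S.pre == false]
12. n1.pre = "pyn"  ["p" ++ B.ok]
13. n1.live = true  [S.idx or B.acc]
14. n10.off = false  [terminal]
15. n9.ok = "uv"  ["uv"]
16. n9.acc = false  [d.off == true]
17. n0.idx = true  [D.live == true]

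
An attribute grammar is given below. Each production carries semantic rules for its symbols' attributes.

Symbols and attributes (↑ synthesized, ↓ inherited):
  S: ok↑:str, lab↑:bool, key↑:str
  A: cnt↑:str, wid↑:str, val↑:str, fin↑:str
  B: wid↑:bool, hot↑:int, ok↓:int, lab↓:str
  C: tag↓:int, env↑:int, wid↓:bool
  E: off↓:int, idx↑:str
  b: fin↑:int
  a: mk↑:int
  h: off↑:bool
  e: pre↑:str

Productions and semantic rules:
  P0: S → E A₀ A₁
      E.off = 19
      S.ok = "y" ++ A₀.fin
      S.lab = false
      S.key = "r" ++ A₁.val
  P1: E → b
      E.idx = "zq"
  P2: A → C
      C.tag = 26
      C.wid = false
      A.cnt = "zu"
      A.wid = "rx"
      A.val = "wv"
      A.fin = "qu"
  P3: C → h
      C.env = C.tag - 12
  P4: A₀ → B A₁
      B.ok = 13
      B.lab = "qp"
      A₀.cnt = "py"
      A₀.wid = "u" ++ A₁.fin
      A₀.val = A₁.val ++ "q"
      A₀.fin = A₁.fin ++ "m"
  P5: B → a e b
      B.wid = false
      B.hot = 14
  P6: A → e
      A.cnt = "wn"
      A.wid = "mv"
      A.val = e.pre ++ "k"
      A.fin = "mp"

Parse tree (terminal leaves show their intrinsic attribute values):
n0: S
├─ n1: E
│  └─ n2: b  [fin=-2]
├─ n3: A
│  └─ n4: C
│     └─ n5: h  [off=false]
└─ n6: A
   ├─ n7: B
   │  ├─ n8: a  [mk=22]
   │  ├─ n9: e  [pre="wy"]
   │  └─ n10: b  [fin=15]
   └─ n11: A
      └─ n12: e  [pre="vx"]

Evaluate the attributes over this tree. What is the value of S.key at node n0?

1. n1.off = 19  [19]
2. n2.fin = -2  [terminal]
3. n1.idx = "zq"  ["zq"]
4. n4.tag = 26  [26]
5. n4.wid = false  [false]
6. n5.off = false  [terminal]
7. n4.env = 14  [C.tag - 12]
8. n3.cnt = "zu"  ["zu"]
9. n3.wid = "rx"  ["rx"]
10. n3.val = "wv"  ["wv"]
11. n3.fin = "qu"  ["qu"]
12. n7.ok = 13  [13]
13. n7.lab = "qp"  ["qp"]
14. n8.mk = 22  [terminal]
15. n9.pre = "wy"  [terminal]
16. n10.fin = 15  [terminal]
17. n7.wid = false  [false]
18. n7.hot = 14  [14]
19. n12.pre = "vx"  [terminal]
20. n11.cnt = "wn"  ["wn"]
21. n11.wid = "mv"  ["mv"]
22. n11.val = "vxk"  [e.pre ++ "k"]
23. n11.fin = "mp"  ["mp"]
24. n6.cnt = "py"  ["py"]
25. n6.wid = "ump"  ["u" ++ A₁.fin]
26. n6.val = "vxkq"  [A₁.val ++ "q"]
27. n6.fin = "mpm"  [A₁.fin ++ "m"]
28. n0.ok = "yqu"  ["y" ++ A₀.fin]
29. n0.lab = false  [false]
30. n0.key = "rvxkq"  ["r" ++ A₁.val]

"rvxkq"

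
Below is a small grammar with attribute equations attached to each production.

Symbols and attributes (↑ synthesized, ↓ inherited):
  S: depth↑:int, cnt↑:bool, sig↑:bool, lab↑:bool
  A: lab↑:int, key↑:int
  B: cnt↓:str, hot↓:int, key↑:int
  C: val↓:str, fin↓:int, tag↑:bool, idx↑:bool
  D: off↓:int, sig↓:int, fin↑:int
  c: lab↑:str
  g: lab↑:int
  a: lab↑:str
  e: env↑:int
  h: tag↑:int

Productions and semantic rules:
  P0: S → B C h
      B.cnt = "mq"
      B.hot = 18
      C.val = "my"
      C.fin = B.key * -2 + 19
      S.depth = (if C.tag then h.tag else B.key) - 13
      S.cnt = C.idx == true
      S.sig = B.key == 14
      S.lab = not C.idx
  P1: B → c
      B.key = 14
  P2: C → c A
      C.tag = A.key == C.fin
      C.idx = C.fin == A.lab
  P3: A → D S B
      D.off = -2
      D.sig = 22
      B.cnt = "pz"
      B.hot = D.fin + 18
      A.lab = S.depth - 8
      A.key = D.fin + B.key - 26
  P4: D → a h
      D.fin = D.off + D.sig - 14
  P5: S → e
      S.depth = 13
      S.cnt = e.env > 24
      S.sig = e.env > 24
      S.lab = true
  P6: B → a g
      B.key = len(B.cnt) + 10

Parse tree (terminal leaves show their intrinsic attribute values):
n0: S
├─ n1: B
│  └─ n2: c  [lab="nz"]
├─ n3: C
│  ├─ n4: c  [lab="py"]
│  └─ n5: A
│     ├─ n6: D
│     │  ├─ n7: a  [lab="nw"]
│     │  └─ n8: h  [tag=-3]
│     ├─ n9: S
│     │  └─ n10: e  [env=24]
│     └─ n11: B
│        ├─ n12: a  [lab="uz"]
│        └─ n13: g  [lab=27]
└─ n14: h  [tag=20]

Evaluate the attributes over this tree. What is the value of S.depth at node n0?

1. n1.cnt = "mq"  ["mq"]
2. n1.hot = 18  [18]
3. n2.lab = "nz"  [terminal]
4. n1.key = 14  [14]
5. n3.val = "my"  ["my"]
6. n3.fin = -9  [B.key * -2 + 19]
7. n4.lab = "py"  [terminal]
8. n6.off = -2  [-2]
9. n6.sig = 22  [22]
10. n7.lab = "nw"  [terminal]
11. n8.tag = -3  [terminal]
12. n6.fin = 6  [D.off + D.sig - 14]
13. n10.env = 24  [terminal]
14. n9.depth = 13  [13]
15. n9.cnt = false  [e.env > 24]
16. n9.sig = false  [e.env > 24]
17. n9.lab = true  [true]
18. n11.cnt = "pz"  ["pz"]
19. n11.hot = 24  [D.fin + 18]
20. n12.lab = "uz"  [terminal]
21. n13.lab = 27  [terminal]
22. n11.key = 12  [len(B.cnt) + 10]
23. n5.lab = 5  [S.depth - 8]
24. n5.key = -8  [D.fin + B.key - 26]
25. n3.tag = false  [A.key == C.fin]
26. n3.idx = false  [C.fin == A.lab]
27. n14.tag = 20  [terminal]
28. n0.depth = 1  [(if C.tag then h.tag else B.key) - 13]
29. n0.cnt = false  [C.idx == true]
30. n0.sig = true  [B.key == 14]
31. n0.lab = true  [not C.idx]

1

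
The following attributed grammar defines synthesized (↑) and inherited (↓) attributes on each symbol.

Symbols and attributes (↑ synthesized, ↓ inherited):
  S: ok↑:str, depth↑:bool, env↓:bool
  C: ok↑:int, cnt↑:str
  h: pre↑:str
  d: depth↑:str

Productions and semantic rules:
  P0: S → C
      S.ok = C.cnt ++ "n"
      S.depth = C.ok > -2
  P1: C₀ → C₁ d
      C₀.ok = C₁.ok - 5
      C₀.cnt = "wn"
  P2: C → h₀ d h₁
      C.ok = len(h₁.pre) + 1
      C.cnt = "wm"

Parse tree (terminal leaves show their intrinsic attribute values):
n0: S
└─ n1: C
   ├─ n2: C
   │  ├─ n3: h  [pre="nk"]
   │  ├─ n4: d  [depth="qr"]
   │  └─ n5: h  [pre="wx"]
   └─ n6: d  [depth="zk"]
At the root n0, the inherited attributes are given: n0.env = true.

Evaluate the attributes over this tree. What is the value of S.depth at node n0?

1. n0.env = true  [given at root]
2. n3.pre = "nk"  [terminal]
3. n4.depth = "qr"  [terminal]
4. n5.pre = "wx"  [terminal]
5. n2.ok = 3  [len(h₁.pre) + 1]
6. n2.cnt = "wm"  ["wm"]
7. n6.depth = "zk"  [terminal]
8. n1.ok = -2  [C₁.ok - 5]
9. n1.cnt = "wn"  ["wn"]
10. n0.ok = "wnn"  [C.cnt ++ "n"]
11. n0.depth = false  [C.ok > -2]

false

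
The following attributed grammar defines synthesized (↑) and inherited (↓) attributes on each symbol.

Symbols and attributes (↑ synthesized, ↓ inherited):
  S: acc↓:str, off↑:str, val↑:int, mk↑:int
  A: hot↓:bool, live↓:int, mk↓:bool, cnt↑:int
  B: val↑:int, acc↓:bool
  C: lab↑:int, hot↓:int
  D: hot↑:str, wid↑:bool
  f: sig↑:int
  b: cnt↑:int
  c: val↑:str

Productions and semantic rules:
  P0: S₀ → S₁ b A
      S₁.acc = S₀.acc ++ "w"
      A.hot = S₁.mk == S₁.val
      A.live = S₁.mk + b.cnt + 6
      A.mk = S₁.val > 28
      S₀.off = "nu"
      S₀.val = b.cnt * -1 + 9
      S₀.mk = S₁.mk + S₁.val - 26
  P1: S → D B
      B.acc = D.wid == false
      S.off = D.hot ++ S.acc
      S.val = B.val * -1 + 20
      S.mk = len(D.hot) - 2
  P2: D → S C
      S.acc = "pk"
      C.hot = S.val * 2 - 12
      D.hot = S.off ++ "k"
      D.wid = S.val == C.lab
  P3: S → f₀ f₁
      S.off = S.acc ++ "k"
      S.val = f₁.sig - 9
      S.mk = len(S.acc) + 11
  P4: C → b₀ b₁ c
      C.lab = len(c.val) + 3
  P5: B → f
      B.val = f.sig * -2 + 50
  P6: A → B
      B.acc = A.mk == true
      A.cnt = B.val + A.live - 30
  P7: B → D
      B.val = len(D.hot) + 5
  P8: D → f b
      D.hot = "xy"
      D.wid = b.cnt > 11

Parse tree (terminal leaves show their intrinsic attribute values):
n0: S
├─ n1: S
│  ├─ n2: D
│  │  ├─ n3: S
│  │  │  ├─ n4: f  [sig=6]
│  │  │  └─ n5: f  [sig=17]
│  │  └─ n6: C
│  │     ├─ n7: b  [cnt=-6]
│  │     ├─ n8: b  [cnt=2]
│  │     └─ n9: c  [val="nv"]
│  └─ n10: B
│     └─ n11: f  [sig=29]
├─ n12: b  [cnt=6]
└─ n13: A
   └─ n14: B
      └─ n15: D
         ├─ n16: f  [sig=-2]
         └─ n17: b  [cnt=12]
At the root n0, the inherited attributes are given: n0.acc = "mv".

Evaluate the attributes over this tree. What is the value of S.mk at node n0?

1. n0.acc = "mv"  [given at root]
2. n1.acc = "mvw"  [S₀.acc ++ "w"]
3. n3.acc = "pk"  ["pk"]
4. n4.sig = 6  [terminal]
5. n5.sig = 17  [terminal]
6. n3.off = "pkk"  [S.acc ++ "k"]
7. n3.val = 8  [f₁.sig - 9]
8. n3.mk = 13  [len(S.acc) + 11]
9. n6.hot = 4  [S.val * 2 - 12]
10. n7.cnt = -6  [terminal]
11. n8.cnt = 2  [terminal]
12. n9.val = "nv"  [terminal]
13. n6.lab = 5  [len(c.val) + 3]
14. n2.hot = "pkkk"  [S.off ++ "k"]
15. n2.wid = false  [S.val == C.lab]
16. n10.acc = true  [D.wid == false]
17. n11.sig = 29  [terminal]
18. n10.val = -8  [f.sig * -2 + 50]
19. n1.off = "pkkkmvw"  [D.hot ++ S.acc]
20. n1.val = 28  [B.val * -1 + 20]
21. n1.mk = 2  [len(D.hot) - 2]
22. n12.cnt = 6  [terminal]
23. n13.hot = false  [S₁.mk == S₁.val]
24. n13.live = 14  [S₁.mk + b.cnt + 6]
25. n13.mk = false  [S₁.val > 28]
26. n14.acc = false  [A.mk == true]
27. n16.sig = -2  [terminal]
28. n17.cnt = 12  [terminal]
29. n15.hot = "xy"  ["xy"]
30. n15.wid = true  [b.cnt > 11]
31. n14.val = 7  [len(D.hot) + 5]
32. n13.cnt = -9  [B.val + A.live - 30]
33. n0.off = "nu"  ["nu"]
34. n0.val = 3  [b.cnt * -1 + 9]
35. n0.mk = 4  [S₁.mk + S₁.val - 26]

4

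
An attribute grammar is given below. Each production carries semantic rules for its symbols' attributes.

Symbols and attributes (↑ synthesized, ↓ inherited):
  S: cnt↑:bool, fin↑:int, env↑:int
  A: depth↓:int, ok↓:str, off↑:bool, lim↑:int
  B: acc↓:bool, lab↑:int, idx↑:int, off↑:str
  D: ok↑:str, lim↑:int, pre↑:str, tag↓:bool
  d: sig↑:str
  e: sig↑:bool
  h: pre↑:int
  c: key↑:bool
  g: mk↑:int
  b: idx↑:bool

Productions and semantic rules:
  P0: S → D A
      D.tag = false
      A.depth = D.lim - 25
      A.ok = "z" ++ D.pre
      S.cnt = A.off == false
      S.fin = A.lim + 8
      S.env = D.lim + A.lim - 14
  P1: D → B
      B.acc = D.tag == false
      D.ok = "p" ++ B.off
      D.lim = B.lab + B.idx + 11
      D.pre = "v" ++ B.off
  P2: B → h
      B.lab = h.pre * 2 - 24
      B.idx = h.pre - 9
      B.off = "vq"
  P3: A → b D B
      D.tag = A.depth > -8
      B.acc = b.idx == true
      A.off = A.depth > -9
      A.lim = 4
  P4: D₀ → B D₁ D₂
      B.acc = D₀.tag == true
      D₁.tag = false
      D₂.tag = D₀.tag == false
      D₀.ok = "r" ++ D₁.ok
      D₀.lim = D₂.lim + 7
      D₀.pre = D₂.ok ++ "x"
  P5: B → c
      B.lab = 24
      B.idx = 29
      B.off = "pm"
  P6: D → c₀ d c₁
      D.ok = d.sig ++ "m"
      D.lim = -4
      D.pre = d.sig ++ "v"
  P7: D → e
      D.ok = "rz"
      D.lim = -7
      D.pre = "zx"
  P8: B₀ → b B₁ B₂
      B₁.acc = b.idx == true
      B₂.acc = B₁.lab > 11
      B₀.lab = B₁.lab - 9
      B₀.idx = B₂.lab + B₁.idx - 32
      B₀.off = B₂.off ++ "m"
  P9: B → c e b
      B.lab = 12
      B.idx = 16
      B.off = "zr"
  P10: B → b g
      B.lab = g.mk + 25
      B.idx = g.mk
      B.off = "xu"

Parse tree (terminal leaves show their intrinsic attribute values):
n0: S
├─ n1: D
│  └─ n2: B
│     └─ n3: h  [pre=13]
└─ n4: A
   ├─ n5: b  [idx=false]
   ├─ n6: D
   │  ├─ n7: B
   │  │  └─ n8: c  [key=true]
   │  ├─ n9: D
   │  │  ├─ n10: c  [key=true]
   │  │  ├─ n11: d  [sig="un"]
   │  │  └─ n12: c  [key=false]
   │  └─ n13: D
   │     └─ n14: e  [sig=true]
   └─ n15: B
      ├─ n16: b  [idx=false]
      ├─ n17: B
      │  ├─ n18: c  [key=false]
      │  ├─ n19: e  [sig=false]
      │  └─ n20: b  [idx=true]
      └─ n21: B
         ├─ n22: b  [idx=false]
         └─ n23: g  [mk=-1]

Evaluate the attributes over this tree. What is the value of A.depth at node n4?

1. n1.tag = false  [false]
2. n2.acc = true  [D.tag == false]
3. n3.pre = 13  [terminal]
4. n2.lab = 2  [h.pre * 2 - 24]
5. n2.idx = 4  [h.pre - 9]
6. n2.off = "vq"  ["vq"]
7. n1.ok = "pvq"  ["p" ++ B.off]
8. n1.lim = 17  [B.lab + B.idx + 11]
9. n1.pre = "vvq"  ["v" ++ B.off]
10. n4.depth = -8  [D.lim - 25]
11. n4.ok = "zvvq"  ["z" ++ D.pre]
12. n5.idx = false  [terminal]
13. n6.tag = false  [A.depth > -8]
14. n7.acc = false  [D₀.tag == true]
15. n8.key = true  [terminal]
16. n7.lab = 24  [24]
17. n7.idx = 29  [29]
18. n7.off = "pm"  ["pm"]
19. n9.tag = false  [false]
20. n10.key = true  [terminal]
21. n11.sig = "un"  [terminal]
22. n12.key = false  [terminal]
23. n9.ok = "unm"  [d.sig ++ "m"]
24. n9.lim = -4  [-4]
25. n9.pre = "unv"  [d.sig ++ "v"]
26. n13.tag = true  [D₀.tag == false]
27. n14.sig = true  [terminal]
28. n13.ok = "rz"  ["rz"]
29. n13.lim = -7  [-7]
30. n13.pre = "zx"  ["zx"]
31. n6.ok = "runm"  ["r" ++ D₁.ok]
32. n6.lim = 0  [D₂.lim + 7]
33. n6.pre = "rzx"  [D₂.ok ++ "x"]
34. n15.acc = false  [b.idx == true]
35. n16.idx = false  [terminal]
36. n17.acc = false  [b.idx == true]
37. n18.key = false  [terminal]
38. n19.sig = false  [terminal]
39. n20.idx = true  [terminal]
40. n17.lab = 12  [12]
41. n17.idx = 16  [16]
42. n17.off = "zr"  ["zr"]
43. n21.acc = true  [B₁.lab > 11]
44. n22.idx = false  [terminal]
45. n23.mk = -1  [terminal]
46. n21.lab = 24  [g.mk + 25]
47. n21.idx = -1  [g.mk]
48. n21.off = "xu"  ["xu"]
49. n15.lab = 3  [B₁.lab - 9]
50. n15.idx = 8  [B₂.lab + B₁.idx - 32]
51. n15.off = "xum"  [B₂.off ++ "m"]
52. n4.off = true  [A.depth > -9]
53. n4.lim = 4  [4]
54. n0.cnt = false  [A.off == false]
55. n0.fin = 12  [A.lim + 8]
56. n0.env = 7  [D.lim + A.lim - 14]

-8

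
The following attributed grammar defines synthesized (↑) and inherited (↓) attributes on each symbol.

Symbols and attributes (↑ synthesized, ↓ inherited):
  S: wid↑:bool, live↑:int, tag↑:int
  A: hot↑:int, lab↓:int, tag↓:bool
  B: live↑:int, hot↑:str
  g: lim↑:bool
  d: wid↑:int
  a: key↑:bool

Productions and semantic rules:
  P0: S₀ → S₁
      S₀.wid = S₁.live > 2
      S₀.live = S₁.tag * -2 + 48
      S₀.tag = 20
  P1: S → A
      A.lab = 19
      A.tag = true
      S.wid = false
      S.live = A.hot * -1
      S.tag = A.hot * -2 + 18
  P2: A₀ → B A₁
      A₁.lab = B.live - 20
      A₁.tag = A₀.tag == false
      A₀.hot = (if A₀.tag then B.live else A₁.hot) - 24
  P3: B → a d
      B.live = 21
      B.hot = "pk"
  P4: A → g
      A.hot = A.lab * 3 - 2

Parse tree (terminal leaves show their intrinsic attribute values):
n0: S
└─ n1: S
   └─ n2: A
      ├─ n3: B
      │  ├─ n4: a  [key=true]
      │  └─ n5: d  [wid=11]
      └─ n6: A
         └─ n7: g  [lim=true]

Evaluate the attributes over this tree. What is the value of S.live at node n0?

1. n2.lab = 19  [19]
2. n2.tag = true  [true]
3. n4.key = true  [terminal]
4. n5.wid = 11  [terminal]
5. n3.live = 21  [21]
6. n3.hot = "pk"  ["pk"]
7. n6.lab = 1  [B.live - 20]
8. n6.tag = false  [A₀.tag == false]
9. n7.lim = true  [terminal]
10. n6.hot = 1  [A.lab * 3 - 2]
11. n2.hot = -3  [(if A₀.tag then B.live else A₁.hot) - 24]
12. n1.wid = false  [false]
13. n1.live = 3  [A.hot * -1]
14. n1.tag = 24  [A.hot * -2 + 18]
15. n0.wid = true  [S₁.live > 2]
16. n0.live = 0  [S₁.tag * -2 + 48]
17. n0.tag = 20  [20]

0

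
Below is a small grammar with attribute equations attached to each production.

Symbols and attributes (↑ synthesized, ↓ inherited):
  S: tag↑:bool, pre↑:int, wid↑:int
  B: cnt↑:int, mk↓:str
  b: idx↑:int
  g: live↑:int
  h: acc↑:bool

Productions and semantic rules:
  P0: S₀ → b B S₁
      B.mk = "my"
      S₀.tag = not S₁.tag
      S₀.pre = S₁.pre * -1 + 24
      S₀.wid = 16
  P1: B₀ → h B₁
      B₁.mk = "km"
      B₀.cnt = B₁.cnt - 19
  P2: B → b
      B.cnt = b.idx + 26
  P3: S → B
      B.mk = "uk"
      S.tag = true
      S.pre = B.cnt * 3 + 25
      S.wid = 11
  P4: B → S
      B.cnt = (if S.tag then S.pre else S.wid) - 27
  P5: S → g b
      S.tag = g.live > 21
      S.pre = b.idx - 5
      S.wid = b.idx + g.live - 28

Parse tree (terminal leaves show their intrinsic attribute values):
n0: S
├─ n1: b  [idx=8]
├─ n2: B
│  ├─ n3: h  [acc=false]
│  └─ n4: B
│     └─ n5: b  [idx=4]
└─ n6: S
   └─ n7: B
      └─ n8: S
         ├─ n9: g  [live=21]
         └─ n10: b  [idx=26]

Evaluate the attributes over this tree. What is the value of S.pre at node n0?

1. n1.idx = 8  [terminal]
2. n2.mk = "my"  ["my"]
3. n3.acc = false  [terminal]
4. n4.mk = "km"  ["km"]
5. n5.idx = 4  [terminal]
6. n4.cnt = 30  [b.idx + 26]
7. n2.cnt = 11  [B₁.cnt - 19]
8. n7.mk = "uk"  ["uk"]
9. n9.live = 21  [terminal]
10. n10.idx = 26  [terminal]
11. n8.tag = false  [g.live > 21]
12. n8.pre = 21  [b.idx - 5]
13. n8.wid = 19  [b.idx + g.live - 28]
14. n7.cnt = -8  [(if S.tag then S.pre else S.wid) - 27]
15. n6.tag = true  [true]
16. n6.pre = 1  [B.cnt * 3 + 25]
17. n6.wid = 11  [11]
18. n0.tag = false  [not S₁.tag]
19. n0.pre = 23  [S₁.pre * -1 + 24]
20. n0.wid = 16  [16]

23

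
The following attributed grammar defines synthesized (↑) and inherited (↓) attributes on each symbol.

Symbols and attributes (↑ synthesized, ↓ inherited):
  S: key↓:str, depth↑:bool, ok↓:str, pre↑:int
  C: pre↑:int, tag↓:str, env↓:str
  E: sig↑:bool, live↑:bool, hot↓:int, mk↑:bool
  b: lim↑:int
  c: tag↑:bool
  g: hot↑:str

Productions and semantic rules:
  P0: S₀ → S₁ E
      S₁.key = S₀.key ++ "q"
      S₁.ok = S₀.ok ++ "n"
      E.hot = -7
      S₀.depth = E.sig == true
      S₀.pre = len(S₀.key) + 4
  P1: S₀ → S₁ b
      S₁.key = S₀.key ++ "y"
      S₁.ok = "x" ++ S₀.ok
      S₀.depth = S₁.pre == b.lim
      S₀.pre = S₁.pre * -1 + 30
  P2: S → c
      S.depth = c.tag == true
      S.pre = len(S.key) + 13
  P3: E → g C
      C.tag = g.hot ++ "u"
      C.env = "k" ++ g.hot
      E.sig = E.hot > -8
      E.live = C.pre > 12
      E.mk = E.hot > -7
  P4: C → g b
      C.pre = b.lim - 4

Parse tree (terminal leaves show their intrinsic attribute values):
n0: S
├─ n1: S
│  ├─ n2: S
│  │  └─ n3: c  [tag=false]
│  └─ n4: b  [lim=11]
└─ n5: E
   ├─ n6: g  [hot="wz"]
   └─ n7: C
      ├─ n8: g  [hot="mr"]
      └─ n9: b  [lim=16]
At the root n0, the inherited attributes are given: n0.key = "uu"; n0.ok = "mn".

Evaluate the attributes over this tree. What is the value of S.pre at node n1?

13

1. n0.key = "uu"  [given at root]
2. n0.ok = "mn"  [given at root]
3. n1.key = "uuq"  [S₀.key ++ "q"]
4. n1.ok = "mnn"  [S₀.ok ++ "n"]
5. n2.key = "uuqy"  [S₀.key ++ "y"]
6. n2.ok = "xmnn"  ["x" ++ S₀.ok]
7. n3.tag = false  [terminal]
8. n2.depth = false  [c.tag == true]
9. n2.pre = 17  [len(S.key) + 13]
10. n4.lim = 11  [terminal]
11. n1.depth = false  [S₁.pre == b.lim]
12. n1.pre = 13  [S₁.pre * -1 + 30]
13. n5.hot = -7  [-7]
14. n6.hot = "wz"  [terminal]
15. n7.tag = "wzu"  [g.hot ++ "u"]
16. n7.env = "kwz"  ["k" ++ g.hot]
17. n8.hot = "mr"  [terminal]
18. n9.lim = 16  [terminal]
19. n7.pre = 12  [b.lim - 4]
20. n5.sig = true  [E.hot > -8]
21. n5.live = false  [C.pre > 12]
22. n5.mk = false  [E.hot > -7]
23. n0.depth = true  [E.sig == true]
24. n0.pre = 6  [len(S₀.key) + 4]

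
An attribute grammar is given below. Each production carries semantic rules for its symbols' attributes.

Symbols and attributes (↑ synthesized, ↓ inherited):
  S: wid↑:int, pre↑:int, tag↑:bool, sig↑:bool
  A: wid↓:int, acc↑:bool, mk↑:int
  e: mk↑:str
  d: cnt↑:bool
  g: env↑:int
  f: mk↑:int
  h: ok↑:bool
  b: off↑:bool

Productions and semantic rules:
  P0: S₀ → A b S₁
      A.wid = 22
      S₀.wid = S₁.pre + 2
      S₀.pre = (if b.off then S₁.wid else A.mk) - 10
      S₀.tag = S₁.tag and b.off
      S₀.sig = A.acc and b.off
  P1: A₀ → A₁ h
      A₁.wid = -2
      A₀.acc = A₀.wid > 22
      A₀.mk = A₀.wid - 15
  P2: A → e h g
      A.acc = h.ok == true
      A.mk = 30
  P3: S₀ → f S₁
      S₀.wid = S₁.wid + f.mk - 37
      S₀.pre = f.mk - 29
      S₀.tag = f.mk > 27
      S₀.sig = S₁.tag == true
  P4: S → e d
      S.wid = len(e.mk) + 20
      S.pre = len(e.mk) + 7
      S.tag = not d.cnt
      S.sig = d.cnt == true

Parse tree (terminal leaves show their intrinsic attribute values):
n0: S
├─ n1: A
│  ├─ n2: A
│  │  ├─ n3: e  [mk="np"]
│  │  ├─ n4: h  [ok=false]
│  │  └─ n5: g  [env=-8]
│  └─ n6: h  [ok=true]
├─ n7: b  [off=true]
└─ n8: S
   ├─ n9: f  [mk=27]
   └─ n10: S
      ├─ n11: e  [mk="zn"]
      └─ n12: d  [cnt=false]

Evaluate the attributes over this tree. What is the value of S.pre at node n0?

2

1. n1.wid = 22  [22]
2. n2.wid = -2  [-2]
3. n3.mk = "np"  [terminal]
4. n4.ok = false  [terminal]
5. n5.env = -8  [terminal]
6. n2.acc = false  [h.ok == true]
7. n2.mk = 30  [30]
8. n6.ok = true  [terminal]
9. n1.acc = false  [A₀.wid > 22]
10. n1.mk = 7  [A₀.wid - 15]
11. n7.off = true  [terminal]
12. n9.mk = 27  [terminal]
13. n11.mk = "zn"  [terminal]
14. n12.cnt = false  [terminal]
15. n10.wid = 22  [len(e.mk) + 20]
16. n10.pre = 9  [len(e.mk) + 7]
17. n10.tag = true  [not d.cnt]
18. n10.sig = false  [d.cnt == true]
19. n8.wid = 12  [S₁.wid + f.mk - 37]
20. n8.pre = -2  [f.mk - 29]
21. n8.tag = false  [f.mk > 27]
22. n8.sig = true  [S₁.tag == true]
23. n0.wid = 0  [S₁.pre + 2]
24. n0.pre = 2  [(if b.off then S₁.wid else A.mk) - 10]
25. n0.tag = false  [S₁.tag and b.off]
26. n0.sig = false  [A.acc and b.off]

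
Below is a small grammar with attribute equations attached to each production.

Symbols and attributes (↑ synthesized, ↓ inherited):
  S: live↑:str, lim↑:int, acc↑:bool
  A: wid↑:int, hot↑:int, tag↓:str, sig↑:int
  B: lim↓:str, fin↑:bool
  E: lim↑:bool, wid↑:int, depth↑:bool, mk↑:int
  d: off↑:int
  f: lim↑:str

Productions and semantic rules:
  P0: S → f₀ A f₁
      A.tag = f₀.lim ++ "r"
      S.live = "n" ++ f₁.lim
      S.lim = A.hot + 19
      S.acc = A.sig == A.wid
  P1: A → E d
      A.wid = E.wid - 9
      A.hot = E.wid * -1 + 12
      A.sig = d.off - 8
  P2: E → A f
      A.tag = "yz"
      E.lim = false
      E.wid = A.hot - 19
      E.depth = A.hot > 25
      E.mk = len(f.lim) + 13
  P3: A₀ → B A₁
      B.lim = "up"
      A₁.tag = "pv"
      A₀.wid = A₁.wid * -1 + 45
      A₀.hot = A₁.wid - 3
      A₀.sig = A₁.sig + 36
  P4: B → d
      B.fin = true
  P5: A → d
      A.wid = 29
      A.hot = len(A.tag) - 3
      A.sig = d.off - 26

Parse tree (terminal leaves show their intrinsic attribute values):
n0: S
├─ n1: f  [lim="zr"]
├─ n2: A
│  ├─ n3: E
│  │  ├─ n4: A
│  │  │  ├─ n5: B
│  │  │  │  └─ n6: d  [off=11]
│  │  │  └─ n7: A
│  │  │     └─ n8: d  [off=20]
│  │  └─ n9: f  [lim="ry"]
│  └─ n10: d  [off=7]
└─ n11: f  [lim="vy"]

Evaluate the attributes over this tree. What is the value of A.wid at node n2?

1. n1.lim = "zr"  [terminal]
2. n2.tag = "zrr"  [f₀.lim ++ "r"]
3. n4.tag = "yz"  ["yz"]
4. n5.lim = "up"  ["up"]
5. n6.off = 11  [terminal]
6. n5.fin = true  [true]
7. n7.tag = "pv"  ["pv"]
8. n8.off = 20  [terminal]
9. n7.wid = 29  [29]
10. n7.hot = -1  [len(A.tag) - 3]
11. n7.sig = -6  [d.off - 26]
12. n4.wid = 16  [A₁.wid * -1 + 45]
13. n4.hot = 26  [A₁.wid - 3]
14. n4.sig = 30  [A₁.sig + 36]
15. n9.lim = "ry"  [terminal]
16. n3.lim = false  [false]
17. n3.wid = 7  [A.hot - 19]
18. n3.depth = true  [A.hot > 25]
19. n3.mk = 15  [len(f.lim) + 13]
20. n10.off = 7  [terminal]
21. n2.wid = -2  [E.wid - 9]
22. n2.hot = 5  [E.wid * -1 + 12]
23. n2.sig = -1  [d.off - 8]
24. n11.lim = "vy"  [terminal]
25. n0.live = "nvy"  ["n" ++ f₁.lim]
26. n0.lim = 24  [A.hot + 19]
27. n0.acc = false  [A.sig == A.wid]

-2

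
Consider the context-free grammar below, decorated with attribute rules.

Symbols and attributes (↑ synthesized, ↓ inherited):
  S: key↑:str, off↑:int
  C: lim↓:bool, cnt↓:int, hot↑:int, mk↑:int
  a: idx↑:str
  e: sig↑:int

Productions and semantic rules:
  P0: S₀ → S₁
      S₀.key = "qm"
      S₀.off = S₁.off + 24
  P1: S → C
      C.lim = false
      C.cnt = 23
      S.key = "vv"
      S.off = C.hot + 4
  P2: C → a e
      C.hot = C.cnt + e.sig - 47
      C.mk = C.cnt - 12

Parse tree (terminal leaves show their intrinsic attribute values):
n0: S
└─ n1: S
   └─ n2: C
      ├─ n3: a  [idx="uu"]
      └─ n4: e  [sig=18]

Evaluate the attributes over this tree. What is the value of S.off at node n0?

22

1. n2.lim = false  [false]
2. n2.cnt = 23  [23]
3. n3.idx = "uu"  [terminal]
4. n4.sig = 18  [terminal]
5. n2.hot = -6  [C.cnt + e.sig - 47]
6. n2.mk = 11  [C.cnt - 12]
7. n1.key = "vv"  ["vv"]
8. n1.off = -2  [C.hot + 4]
9. n0.key = "qm"  ["qm"]
10. n0.off = 22  [S₁.off + 24]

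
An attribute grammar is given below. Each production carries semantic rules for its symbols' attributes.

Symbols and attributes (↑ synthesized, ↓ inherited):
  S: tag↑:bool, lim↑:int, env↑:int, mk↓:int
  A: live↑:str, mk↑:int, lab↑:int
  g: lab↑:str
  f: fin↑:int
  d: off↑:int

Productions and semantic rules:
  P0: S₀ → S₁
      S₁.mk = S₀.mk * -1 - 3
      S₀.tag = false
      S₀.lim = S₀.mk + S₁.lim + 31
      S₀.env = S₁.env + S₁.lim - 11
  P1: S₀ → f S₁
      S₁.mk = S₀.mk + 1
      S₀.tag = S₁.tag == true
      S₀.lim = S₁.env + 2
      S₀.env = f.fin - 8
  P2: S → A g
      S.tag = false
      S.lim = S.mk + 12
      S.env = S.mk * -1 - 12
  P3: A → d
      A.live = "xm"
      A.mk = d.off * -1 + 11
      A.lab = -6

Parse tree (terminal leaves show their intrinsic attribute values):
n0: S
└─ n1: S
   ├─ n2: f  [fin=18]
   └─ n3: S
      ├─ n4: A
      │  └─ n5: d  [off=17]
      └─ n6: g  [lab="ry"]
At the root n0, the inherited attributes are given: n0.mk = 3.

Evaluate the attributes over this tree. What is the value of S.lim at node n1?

1. n0.mk = 3  [given at root]
2. n1.mk = -6  [S₀.mk * -1 - 3]
3. n2.fin = 18  [terminal]
4. n3.mk = -5  [S₀.mk + 1]
5. n5.off = 17  [terminal]
6. n4.live = "xm"  ["xm"]
7. n4.mk = -6  [d.off * -1 + 11]
8. n4.lab = -6  [-6]
9. n6.lab = "ry"  [terminal]
10. n3.tag = false  [false]
11. n3.lim = 7  [S.mk + 12]
12. n3.env = -7  [S.mk * -1 - 12]
13. n1.tag = false  [S₁.tag == true]
14. n1.lim = -5  [S₁.env + 2]
15. n1.env = 10  [f.fin - 8]
16. n0.tag = false  [false]
17. n0.lim = 29  [S₀.mk + S₁.lim + 31]
18. n0.env = -6  [S₁.env + S₁.lim - 11]

-5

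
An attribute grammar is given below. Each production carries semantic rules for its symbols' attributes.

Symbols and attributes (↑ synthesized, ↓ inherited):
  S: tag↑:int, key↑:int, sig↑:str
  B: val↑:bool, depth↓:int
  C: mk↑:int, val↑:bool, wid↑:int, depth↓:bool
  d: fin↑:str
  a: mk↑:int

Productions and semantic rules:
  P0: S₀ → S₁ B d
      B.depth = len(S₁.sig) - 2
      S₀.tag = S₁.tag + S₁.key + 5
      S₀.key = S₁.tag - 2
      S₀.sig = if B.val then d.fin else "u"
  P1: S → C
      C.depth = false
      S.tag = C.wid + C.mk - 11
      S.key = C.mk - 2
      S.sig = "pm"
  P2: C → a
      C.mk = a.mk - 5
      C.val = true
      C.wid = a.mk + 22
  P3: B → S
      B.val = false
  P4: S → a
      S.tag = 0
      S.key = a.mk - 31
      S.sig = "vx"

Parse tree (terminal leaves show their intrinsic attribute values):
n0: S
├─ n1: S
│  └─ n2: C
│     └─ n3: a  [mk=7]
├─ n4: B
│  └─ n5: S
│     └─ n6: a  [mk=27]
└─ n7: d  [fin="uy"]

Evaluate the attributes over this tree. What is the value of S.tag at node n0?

1. n2.depth = false  [false]
2. n3.mk = 7  [terminal]
3. n2.mk = 2  [a.mk - 5]
4. n2.val = true  [true]
5. n2.wid = 29  [a.mk + 22]
6. n1.tag = 20  [C.wid + C.mk - 11]
7. n1.key = 0  [C.mk - 2]
8. n1.sig = "pm"  ["pm"]
9. n4.depth = 0  [len(S₁.sig) - 2]
10. n6.mk = 27  [terminal]
11. n5.tag = 0  [0]
12. n5.key = -4  [a.mk - 31]
13. n5.sig = "vx"  ["vx"]
14. n4.val = false  [false]
15. n7.fin = "uy"  [terminal]
16. n0.tag = 25  [S₁.tag + S₁.key + 5]
17. n0.key = 18  [S₁.tag - 2]
18. n0.sig = "u"  [if B.val then d.fin else "u"]

25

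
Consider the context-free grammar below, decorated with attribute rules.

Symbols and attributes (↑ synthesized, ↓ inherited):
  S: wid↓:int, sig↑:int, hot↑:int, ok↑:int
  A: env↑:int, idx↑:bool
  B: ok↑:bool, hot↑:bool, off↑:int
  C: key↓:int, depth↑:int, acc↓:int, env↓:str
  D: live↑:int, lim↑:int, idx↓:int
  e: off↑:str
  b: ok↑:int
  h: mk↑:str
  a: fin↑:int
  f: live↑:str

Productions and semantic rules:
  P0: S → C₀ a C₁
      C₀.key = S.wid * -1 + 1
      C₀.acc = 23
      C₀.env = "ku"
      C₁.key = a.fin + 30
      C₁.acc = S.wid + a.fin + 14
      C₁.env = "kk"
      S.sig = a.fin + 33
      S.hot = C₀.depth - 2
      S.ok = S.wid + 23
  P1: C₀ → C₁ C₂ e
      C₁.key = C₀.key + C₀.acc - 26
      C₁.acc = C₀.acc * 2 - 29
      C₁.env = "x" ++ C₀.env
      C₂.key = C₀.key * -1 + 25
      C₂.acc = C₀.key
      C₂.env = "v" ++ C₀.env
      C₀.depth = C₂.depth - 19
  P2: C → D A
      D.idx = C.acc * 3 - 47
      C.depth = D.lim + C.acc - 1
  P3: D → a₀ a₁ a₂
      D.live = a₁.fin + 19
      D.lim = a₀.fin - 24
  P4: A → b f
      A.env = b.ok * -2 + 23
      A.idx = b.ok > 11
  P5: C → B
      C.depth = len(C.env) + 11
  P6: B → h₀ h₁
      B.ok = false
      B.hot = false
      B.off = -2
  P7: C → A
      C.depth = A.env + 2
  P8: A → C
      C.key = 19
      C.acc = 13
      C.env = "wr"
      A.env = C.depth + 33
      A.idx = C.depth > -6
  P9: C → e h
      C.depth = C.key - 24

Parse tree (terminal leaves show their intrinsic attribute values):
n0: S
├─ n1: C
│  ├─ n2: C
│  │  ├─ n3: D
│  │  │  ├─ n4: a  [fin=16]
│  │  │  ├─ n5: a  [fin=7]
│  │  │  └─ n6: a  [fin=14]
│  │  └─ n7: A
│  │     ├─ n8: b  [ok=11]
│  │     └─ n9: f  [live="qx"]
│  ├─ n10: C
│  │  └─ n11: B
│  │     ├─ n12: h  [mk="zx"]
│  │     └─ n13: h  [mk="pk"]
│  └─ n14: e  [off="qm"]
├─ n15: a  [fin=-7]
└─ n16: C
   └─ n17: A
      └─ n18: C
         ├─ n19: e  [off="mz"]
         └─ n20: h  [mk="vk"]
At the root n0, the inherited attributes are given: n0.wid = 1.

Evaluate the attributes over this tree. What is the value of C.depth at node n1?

-5

1. n0.wid = 1  [given at root]
2. n1.key = 0  [S.wid * -1 + 1]
3. n1.acc = 23  [23]
4. n1.env = "ku"  ["ku"]
5. n2.key = -3  [C₀.key + C₀.acc - 26]
6. n2.acc = 17  [C₀.acc * 2 - 29]
7. n2.env = "xku"  ["x" ++ C₀.env]
8. n3.idx = 4  [C.acc * 3 - 47]
9. n4.fin = 16  [terminal]
10. n5.fin = 7  [terminal]
11. n6.fin = 14  [terminal]
12. n3.live = 26  [a₁.fin + 19]
13. n3.lim = -8  [a₀.fin - 24]
14. n8.ok = 11  [terminal]
15. n9.live = "qx"  [terminal]
16. n7.env = 1  [b.ok * -2 + 23]
17. n7.idx = false  [b.ok > 11]
18. n2.depth = 8  [D.lim + C.acc - 1]
19. n10.key = 25  [C₀.key * -1 + 25]
20. n10.acc = 0  [C₀.key]
21. n10.env = "vku"  ["v" ++ C₀.env]
22. n12.mk = "zx"  [terminal]
23. n13.mk = "pk"  [terminal]
24. n11.ok = false  [false]
25. n11.hot = false  [false]
26. n11.off = -2  [-2]
27. n10.depth = 14  [len(C.env) + 11]
28. n14.off = "qm"  [terminal]
29. n1.depth = -5  [C₂.depth - 19]
30. n15.fin = -7  [terminal]
31. n16.key = 23  [a.fin + 30]
32. n16.acc = 8  [S.wid + a.fin + 14]
33. n16.env = "kk"  ["kk"]
34. n18.key = 19  [19]
35. n18.acc = 13  [13]
36. n18.env = "wr"  ["wr"]
37. n19.off = "mz"  [terminal]
38. n20.mk = "vk"  [terminal]
39. n18.depth = -5  [C.key - 24]
40. n17.env = 28  [C.depth + 33]
41. n17.idx = true  [C.depth > -6]
42. n16.depth = 30  [A.env + 2]
43. n0.sig = 26  [a.fin + 33]
44. n0.hot = -7  [C₀.depth - 2]
45. n0.ok = 24  [S.wid + 23]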